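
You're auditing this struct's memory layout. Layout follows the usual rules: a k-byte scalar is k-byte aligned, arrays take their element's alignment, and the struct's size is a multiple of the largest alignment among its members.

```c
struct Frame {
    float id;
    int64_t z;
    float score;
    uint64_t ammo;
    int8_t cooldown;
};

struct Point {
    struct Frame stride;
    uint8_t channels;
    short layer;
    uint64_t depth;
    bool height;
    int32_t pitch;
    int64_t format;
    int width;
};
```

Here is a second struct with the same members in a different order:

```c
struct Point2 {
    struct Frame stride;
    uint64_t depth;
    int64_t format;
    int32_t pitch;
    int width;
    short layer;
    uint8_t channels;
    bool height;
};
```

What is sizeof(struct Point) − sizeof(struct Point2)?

Frame: @0: id [4B, align 4] → 4; +4 pad (align 8); @8: z [8B, align 8] → 16; @16: score [4B, align 4] → 20; +4 pad (align 8); @24: ammo [8B, align 8] → 32; @32: cooldown [1B, align 1] → 33; +7 tail pad (align 8); size 40, align 8
@0: stride [40B, align 8] → 40
@40: channels [1B, align 1] → 41
+1 pad (align 2)
@42: layer [2B, align 2] → 44
+4 pad (align 8)
@48: depth [8B, align 8] → 56
@56: height [1B, align 1] → 57
+3 pad (align 4)
@60: pitch [4B, align 4] → 64
@64: format [8B, align 8] → 72
@72: width [4B, align 4] → 76
+4 tail pad (align 8)
size 80, align 8
— Point2 —
@0: stride [40B, align 8] → 40
@40: depth [8B, align 8] → 48
@48: format [8B, align 8] → 56
@56: pitch [4B, align 4] → 60
@60: width [4B, align 4] → 64
@64: layer [2B, align 2] → 66
@66: channels [1B, align 1] → 67
@67: height [1B, align 1] → 68
+4 tail pad (align 8)
size 72, align 8
80 − 72 = 8

8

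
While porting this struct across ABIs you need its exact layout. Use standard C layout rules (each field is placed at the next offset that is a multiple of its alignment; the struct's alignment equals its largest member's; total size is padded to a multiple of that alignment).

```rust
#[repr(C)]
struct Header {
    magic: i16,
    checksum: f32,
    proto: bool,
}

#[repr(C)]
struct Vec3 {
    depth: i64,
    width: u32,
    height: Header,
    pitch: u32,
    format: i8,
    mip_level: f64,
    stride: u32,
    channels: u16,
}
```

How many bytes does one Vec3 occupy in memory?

48 bytes

Header: 0..2  magic  (2B, 2-aligned); 2..4  -- padding (2B); 4..8  checksum  (4B, 4-aligned); 8..9  proto  (1B, 1-aligned); 9..12  -- tail padding (3B); sizeof = 12, alignof = 4
0..8  depth  (8B, 8-aligned)
8..12  width  (4B, 4-aligned)
12..24  height  (12B, 4-aligned)
24..28  pitch  (4B, 4-aligned)
28..29  format  (1B, 1-aligned)
29..32  -- padding (3B)
32..40  mip_level  (8B, 8-aligned)
40..44  stride  (4B, 4-aligned)
44..46  channels  (2B, 2-aligned)
46..48  -- tail padding (2B)
sizeof = 48, alignof = 8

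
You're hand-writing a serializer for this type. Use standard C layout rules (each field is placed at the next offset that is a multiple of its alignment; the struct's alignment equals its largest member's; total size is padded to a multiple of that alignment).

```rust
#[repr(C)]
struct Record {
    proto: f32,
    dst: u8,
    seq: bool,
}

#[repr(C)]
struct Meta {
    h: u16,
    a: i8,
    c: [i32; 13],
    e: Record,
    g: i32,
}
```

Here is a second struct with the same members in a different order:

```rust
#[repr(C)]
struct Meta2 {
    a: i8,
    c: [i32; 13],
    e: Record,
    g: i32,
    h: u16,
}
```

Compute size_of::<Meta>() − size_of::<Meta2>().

-4

Record: proto at 0 (size 4, align 4) → ends 4; dst at 4 (size 1, align 1) → ends 5; seq at 5 (size 1, align 1) → ends 6; tail pad 2 to reach multiple of 4; total 8 bytes, alignment 4
h at 0 (size 2, align 2) → ends 2
a at 2 (size 1, align 1) → ends 3
pad 1 to align 4 for c
c at 4 (size 52, align 4) → ends 56
e at 56 (size 8, align 4) → ends 64
g at 64 (size 4, align 4) → ends 68
total 68 bytes, alignment 4
— Meta2 —
a at 0 (size 1, align 1) → ends 1
pad 3 to align 4 for c
c at 4 (size 52, align 4) → ends 56
e at 56 (size 8, align 4) → ends 64
g at 64 (size 4, align 4) → ends 68
h at 68 (size 2, align 2) → ends 70
tail pad 2 to reach multiple of 4
total 72 bytes, alignment 4
68 − 72 = -4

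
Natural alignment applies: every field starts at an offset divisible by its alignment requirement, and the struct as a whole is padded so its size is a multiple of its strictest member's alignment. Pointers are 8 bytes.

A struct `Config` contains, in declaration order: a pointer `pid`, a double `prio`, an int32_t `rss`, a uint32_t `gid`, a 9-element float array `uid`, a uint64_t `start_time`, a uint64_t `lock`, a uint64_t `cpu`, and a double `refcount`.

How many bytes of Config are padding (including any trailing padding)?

4

@0: pid [8B, align 8] → 8
@8: prio [8B, align 8] → 16
@16: rss [4B, align 4] → 20
@20: gid [4B, align 4] → 24
@24: uid [36B, align 4] → 60
+4 pad (align 8)
@64: start_time [8B, align 8] → 72
@72: lock [8B, align 8] → 80
@80: cpu [8B, align 8] → 88
@88: refcount [8B, align 8] → 96
size 96, align 8
data bytes 92, size 96 → padding 4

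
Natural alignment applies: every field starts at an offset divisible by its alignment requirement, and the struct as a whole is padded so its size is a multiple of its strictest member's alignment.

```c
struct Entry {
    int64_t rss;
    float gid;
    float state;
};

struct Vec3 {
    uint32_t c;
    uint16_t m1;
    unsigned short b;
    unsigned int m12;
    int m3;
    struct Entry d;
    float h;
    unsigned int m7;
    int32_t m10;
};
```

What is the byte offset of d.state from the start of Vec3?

Entry: @0: rss [8B, align 8] → 8; @8: gid [4B, align 4] → 12; @12: state [4B, align 4] → 16; size 16, align 8
@0: c [4B, align 4] → 4
@4: m1 [2B, align 2] → 6
@6: b [2B, align 2] → 8
@8: m12 [4B, align 4] → 12
@12: m3 [4B, align 4] → 16
@16: d [16B, align 8] → 32
within Entry: state at 12
16 + 12 = 28

28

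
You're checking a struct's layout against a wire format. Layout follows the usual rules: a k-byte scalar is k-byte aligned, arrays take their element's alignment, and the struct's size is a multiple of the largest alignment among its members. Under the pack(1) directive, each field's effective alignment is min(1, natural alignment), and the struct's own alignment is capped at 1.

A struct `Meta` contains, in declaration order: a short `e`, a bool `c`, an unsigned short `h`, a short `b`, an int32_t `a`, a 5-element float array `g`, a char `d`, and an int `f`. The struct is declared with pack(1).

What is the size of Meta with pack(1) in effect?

36

@0: e [2B, align 1] → 2
@2: c [1B, align 1] → 3
@3: h [2B, align 1] → 5
@5: b [2B, align 1] → 7
@7: a [4B, align 1] → 11
@11: g [20B, align 1] → 31
@31: d [1B, align 1] → 32
@32: f [4B, align 1] → 36
size 36, align 1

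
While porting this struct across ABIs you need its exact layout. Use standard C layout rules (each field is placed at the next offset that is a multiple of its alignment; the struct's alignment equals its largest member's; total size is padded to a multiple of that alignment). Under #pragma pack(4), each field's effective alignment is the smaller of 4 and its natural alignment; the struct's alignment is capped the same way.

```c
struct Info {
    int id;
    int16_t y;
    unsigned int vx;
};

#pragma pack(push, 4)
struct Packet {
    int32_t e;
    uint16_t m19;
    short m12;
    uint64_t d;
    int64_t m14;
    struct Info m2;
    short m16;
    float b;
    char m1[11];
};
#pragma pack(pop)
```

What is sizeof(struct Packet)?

56

Info: id at 0 (size 4, align 4) → ends 4; y at 4 (size 2, align 2) → ends 6; pad 2 to align 4 for vx; vx at 8 (size 4, align 4) → ends 12; total 12 bytes, alignment 4
e at 0 (size 4, align 4) → ends 4
m19 at 4 (size 2, align 2) → ends 6
m12 at 6 (size 2, align 2) → ends 8
d at 8 (size 8, align 4) → ends 16
m14 at 16 (size 8, align 4) → ends 24
m2 at 24 (size 12, align 4) → ends 36
m16 at 36 (size 2, align 2) → ends 38
pad 2 to align 4 for b
b at 40 (size 4, align 4) → ends 44
m1 at 44 (size 11, align 1) → ends 55
tail pad 1 to reach multiple of 4
total 56 bytes, alignment 4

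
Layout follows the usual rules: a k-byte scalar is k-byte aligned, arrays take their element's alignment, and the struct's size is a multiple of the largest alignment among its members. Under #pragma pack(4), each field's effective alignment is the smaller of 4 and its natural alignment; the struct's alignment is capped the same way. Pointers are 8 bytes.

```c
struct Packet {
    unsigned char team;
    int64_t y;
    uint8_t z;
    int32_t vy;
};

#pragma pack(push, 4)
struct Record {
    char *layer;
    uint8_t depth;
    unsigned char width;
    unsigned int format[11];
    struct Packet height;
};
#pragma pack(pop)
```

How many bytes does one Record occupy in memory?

Packet: 0..1  team  (1B, 1-aligned); 1..8  -- padding (7B); 8..16  y  (8B, 8-aligned); 16..17  z  (1B, 1-aligned); 17..20  -- padding (3B); 20..24  vy  (4B, 4-aligned); sizeof = 24, alignof = 8
0..8  layer  (8B, 4-aligned)
8..9  depth  (1B, 1-aligned)
9..10  width  (1B, 1-aligned)
10..12  -- padding (2B)
12..56  format  (44B, 4-aligned)
56..80  height  (24B, 4-aligned)
sizeof = 80, alignof = 4

80 bytes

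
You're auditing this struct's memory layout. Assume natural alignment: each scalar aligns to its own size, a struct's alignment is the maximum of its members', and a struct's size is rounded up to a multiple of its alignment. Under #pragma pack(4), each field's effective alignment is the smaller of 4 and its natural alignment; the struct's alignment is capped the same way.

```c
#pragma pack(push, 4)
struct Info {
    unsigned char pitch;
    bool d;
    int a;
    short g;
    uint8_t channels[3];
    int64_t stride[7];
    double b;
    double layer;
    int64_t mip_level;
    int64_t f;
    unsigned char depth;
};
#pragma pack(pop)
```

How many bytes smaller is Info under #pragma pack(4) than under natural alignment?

4

natural layout:
  pitch at 0 (size 1, align 1) → ends 1
  d at 1 (size 1, align 1) → ends 2
  pad 2 to align 4 for a
  a at 4 (size 4, align 4) → ends 8
  g at 8 (size 2, align 2) → ends 10
  channels at 10 (size 3, align 1) → ends 13
  pad 3 to align 8 for stride
  stride at 16 (size 56, align 8) → ends 72
  b at 72 (size 8, align 8) → ends 80
  layer at 80 (size 8, align 8) → ends 88
  mip_level at 88 (size 8, align 8) → ends 96
  f at 96 (size 8, align 8) → ends 104
  depth at 104 (size 1, align 1) → ends 105
  tail pad 7 to reach multiple of 8
  total 112 bytes, alignment 8
packed(4) layout:
  pitch at 0 (size 1, align 1) → ends 1
  d at 1 (size 1, align 1) → ends 2
  pad 2 to align 4 for a
  a at 4 (size 4, align 4) → ends 8
  g at 8 (size 2, align 2) → ends 10
  channels at 10 (size 3, align 1) → ends 13
  pad 3 to align 4 for stride
  stride at 16 (size 56, align 4) → ends 72
  b at 72 (size 8, align 4) → ends 80
  layer at 80 (size 8, align 4) → ends 88
  mip_level at 88 (size 8, align 4) → ends 96
  f at 96 (size 8, align 4) → ends 104
  depth at 104 (size 1, align 1) → ends 105
  tail pad 3 to reach multiple of 4
  total 108 bytes, alignment 4
112 − 108 = 4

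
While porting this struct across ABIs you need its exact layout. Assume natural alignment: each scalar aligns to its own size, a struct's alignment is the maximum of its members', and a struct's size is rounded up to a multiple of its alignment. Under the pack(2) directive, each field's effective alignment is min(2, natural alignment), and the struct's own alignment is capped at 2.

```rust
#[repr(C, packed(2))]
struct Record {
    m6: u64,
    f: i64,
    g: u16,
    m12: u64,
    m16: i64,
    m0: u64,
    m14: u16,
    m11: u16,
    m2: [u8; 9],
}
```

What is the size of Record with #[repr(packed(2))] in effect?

56

m6 at 0 (size 8, align 2) → ends 8
f at 8 (size 8, align 2) → ends 16
g at 16 (size 2, align 2) → ends 18
m12 at 18 (size 8, align 2) → ends 26
m16 at 26 (size 8, align 2) → ends 34
m0 at 34 (size 8, align 2) → ends 42
m14 at 42 (size 2, align 2) → ends 44
m11 at 44 (size 2, align 2) → ends 46
m2 at 46 (size 9, align 1) → ends 55
tail pad 1 to reach multiple of 2
total 56 bytes, alignment 2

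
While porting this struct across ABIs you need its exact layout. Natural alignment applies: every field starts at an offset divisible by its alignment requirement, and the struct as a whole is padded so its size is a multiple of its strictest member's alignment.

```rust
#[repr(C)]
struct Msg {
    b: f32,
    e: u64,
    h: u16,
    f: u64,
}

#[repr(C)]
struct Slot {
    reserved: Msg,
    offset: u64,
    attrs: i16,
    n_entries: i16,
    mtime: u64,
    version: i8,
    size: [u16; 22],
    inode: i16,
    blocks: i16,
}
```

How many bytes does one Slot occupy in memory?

Msg: @0: b [4B, align 4] → 4; +4 pad (align 8); @8: e [8B, align 8] → 16; @16: h [2B, align 2] → 18; +6 pad (align 8); @24: f [8B, align 8] → 32; size 32, align 8
@0: reserved [32B, align 8] → 32
@32: offset [8B, align 8] → 40
@40: attrs [2B, align 2] → 42
@42: n_entries [2B, align 2] → 44
+4 pad (align 8)
@48: mtime [8B, align 8] → 56
@56: version [1B, align 1] → 57
+1 pad (align 2)
@58: size [44B, align 2] → 102
@102: inode [2B, align 2] → 104
@104: blocks [2B, align 2] → 106
+6 tail pad (align 8)
size 112, align 8

112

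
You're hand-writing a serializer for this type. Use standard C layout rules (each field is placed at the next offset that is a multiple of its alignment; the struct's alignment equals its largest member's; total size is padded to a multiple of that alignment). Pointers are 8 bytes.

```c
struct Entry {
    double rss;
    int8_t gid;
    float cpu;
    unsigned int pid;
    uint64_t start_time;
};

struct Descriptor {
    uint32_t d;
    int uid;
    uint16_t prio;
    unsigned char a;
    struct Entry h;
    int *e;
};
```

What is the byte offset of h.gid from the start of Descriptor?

24

Entry: 0..8  rss  (8B, 8-aligned); 8..9  gid  (1B, 1-aligned); 9..12  -- padding (3B); 12..16  cpu  (4B, 4-aligned); 16..20  pid  (4B, 4-aligned); 20..24  -- padding (4B); 24..32  start_time  (8B, 8-aligned); sizeof = 32, alignof = 8
0..4  d  (4B, 4-aligned)
4..8  uid  (4B, 4-aligned)
8..10  prio  (2B, 2-aligned)
10..11  a  (1B, 1-aligned)
11..16  -- padding (5B)
16..48  h  (32B, 8-aligned)
within Entry: gid at 8
16 + 8 = 24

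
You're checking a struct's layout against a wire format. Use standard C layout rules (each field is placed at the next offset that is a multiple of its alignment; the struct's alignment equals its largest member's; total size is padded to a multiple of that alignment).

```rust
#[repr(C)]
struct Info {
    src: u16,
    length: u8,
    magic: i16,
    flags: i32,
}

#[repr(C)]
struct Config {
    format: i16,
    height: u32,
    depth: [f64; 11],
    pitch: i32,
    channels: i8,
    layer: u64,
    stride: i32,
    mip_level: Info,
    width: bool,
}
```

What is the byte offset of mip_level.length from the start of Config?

Info: @0: src [2B, align 2] → 2; @2: length [1B, align 1] → 3; +1 pad (align 2); @4: magic [2B, align 2] → 6; +2 pad (align 4); @8: flags [4B, align 4] → 12; size 12, align 4
@0: format [2B, align 2] → 2
+2 pad (align 4)
@4: height [4B, align 4] → 8
@8: depth [88B, align 8] → 96
@96: pitch [4B, align 4] → 100
@100: channels [1B, align 1] → 101
+3 pad (align 8)
@104: layer [8B, align 8] → 112
@112: stride [4B, align 4] → 116
@116: mip_level [12B, align 4] → 128
within Info: length at 2
116 + 2 = 118

118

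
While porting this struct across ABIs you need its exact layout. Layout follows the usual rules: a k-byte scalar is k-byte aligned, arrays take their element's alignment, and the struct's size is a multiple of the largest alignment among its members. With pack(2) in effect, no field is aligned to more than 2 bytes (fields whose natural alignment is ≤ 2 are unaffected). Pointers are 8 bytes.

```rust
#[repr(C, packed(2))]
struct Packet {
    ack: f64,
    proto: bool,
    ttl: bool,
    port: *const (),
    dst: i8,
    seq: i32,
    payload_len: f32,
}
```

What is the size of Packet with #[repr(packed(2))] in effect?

0..8  ack  (8B, 2-aligned)
8..9  proto  (1B, 1-aligned)
9..10  ttl  (1B, 1-aligned)
10..18  port  (8B, 2-aligned)
18..19  dst  (1B, 1-aligned)
19..20  -- padding (1B)
20..24  seq  (4B, 2-aligned)
24..28  payload_len  (4B, 2-aligned)
sizeof = 28, alignof = 2

28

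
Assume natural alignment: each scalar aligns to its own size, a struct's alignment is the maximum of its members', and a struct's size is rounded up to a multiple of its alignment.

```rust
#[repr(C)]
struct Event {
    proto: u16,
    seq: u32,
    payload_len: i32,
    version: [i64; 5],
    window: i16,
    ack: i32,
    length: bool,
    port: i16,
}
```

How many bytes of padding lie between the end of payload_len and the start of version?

4

@0: proto [2B, align 2] → 2
+2 pad (align 4)
@4: seq [4B, align 4] → 8
@8: payload_len [4B, align 4] → 12
+4 pad (align 8)
@16: version [40B, align 8] → 56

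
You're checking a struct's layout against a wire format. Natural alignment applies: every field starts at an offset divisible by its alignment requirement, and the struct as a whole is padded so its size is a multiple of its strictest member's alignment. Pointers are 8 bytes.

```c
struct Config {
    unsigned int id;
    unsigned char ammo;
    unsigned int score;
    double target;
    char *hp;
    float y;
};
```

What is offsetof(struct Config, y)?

id at 0 (size 4, align 4) → ends 4
ammo at 4 (size 1, align 1) → ends 5
pad 3 to align 4 for score
score at 8 (size 4, align 4) → ends 12
pad 4 to align 8 for target
target at 16 (size 8, align 8) → ends 24
hp at 24 (size 8, align 8) → ends 32
y at 32 (size 4, align 4) → ends 36

32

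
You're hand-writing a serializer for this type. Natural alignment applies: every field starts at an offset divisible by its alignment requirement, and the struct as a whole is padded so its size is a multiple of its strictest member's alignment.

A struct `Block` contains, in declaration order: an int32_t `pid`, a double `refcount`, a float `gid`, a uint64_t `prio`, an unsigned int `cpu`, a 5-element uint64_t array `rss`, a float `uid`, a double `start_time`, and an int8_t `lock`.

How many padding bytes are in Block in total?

@0: pid [4B, align 4] → 4
+4 pad (align 8)
@8: refcount [8B, align 8] → 16
@16: gid [4B, align 4] → 20
+4 pad (align 8)
@24: prio [8B, align 8] → 32
@32: cpu [4B, align 4] → 36
+4 pad (align 8)
@40: rss [40B, align 8] → 80
@80: uid [4B, align 4] → 84
+4 pad (align 8)
@88: start_time [8B, align 8] → 96
@96: lock [1B, align 1] → 97
+7 tail pad (align 8)
size 104, align 8
data bytes 81, size 104 → padding 23

23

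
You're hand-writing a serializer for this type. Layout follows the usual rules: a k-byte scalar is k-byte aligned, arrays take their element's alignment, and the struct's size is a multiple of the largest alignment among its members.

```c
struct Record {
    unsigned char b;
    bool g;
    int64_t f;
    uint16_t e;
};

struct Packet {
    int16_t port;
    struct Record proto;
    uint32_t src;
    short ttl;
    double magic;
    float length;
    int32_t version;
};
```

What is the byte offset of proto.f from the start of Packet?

16

Record: @0: b [1B, align 1] → 1; @1: g [1B, align 1] → 2; +6 pad (align 8); @8: f [8B, align 8] → 16; @16: e [2B, align 2] → 18; +6 tail pad (align 8); size 24, align 8
@0: port [2B, align 2] → 2
+6 pad (align 8)
@8: proto [24B, align 8] → 32
within Record: f at 8
8 + 8 = 16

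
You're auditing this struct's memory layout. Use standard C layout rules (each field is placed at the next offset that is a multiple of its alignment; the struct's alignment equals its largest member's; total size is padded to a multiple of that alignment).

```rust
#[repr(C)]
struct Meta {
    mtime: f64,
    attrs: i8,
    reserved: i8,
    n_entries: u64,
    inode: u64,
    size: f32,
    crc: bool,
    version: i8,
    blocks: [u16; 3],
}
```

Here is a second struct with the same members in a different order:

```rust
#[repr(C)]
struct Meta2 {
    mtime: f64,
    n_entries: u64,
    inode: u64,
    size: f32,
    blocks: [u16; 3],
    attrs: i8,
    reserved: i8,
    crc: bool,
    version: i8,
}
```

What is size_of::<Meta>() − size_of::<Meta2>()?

@0: mtime [8B, align 8] → 8
@8: attrs [1B, align 1] → 9
@9: reserved [1B, align 1] → 10
+6 pad (align 8)
@16: n_entries [8B, align 8] → 24
@24: inode [8B, align 8] → 32
@32: size [4B, align 4] → 36
@36: crc [1B, align 1] → 37
@37: version [1B, align 1] → 38
@38: blocks [6B, align 2] → 44
+4 tail pad (align 8)
size 48, align 8
— Meta2 —
@0: mtime [8B, align 8] → 8
@8: n_entries [8B, align 8] → 16
@16: inode [8B, align 8] → 24
@24: size [4B, align 4] → 28
@28: blocks [6B, align 2] → 34
@34: attrs [1B, align 1] → 35
@35: reserved [1B, align 1] → 36
@36: crc [1B, align 1] → 37
@37: version [1B, align 1] → 38
+2 tail pad (align 8)
size 40, align 8
48 − 40 = 8

8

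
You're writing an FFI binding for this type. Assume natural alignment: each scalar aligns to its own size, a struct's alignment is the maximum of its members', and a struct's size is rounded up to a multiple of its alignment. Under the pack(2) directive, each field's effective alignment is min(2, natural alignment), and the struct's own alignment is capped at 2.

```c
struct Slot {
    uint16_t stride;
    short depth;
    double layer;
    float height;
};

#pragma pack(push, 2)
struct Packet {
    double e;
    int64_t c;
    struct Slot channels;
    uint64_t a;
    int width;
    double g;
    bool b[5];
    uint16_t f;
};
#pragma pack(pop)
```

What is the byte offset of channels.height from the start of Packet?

32

Slot: 0..2  stride  (2B, 2-aligned); 2..4  depth  (2B, 2-aligned); 4..8  -- padding (4B); 8..16  layer  (8B, 8-aligned); 16..20  height  (4B, 4-aligned); 20..24  -- tail padding (4B); sizeof = 24, alignof = 8
0..8  e  (8B, 2-aligned)
8..16  c  (8B, 2-aligned)
16..40  channels  (24B, 2-aligned)
within Slot: height at 16
16 + 16 = 32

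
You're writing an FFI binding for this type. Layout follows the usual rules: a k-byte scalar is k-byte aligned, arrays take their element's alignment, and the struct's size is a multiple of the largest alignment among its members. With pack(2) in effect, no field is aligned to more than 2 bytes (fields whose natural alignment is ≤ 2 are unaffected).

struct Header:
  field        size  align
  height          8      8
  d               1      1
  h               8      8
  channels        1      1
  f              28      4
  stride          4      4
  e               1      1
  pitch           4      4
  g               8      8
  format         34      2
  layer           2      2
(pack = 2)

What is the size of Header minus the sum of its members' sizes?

3

@0: height [8B, align 2] → 8
@8: d [1B, align 1] → 9
+1 pad (align 2)
@10: h [8B, align 2] → 18
@18: channels [1B, align 1] → 19
+1 pad (align 2)
@20: f [28B, align 2] → 48
@48: stride [4B, align 2] → 52
@52: e [1B, align 1] → 53
+1 pad (align 2)
@54: pitch [4B, align 2] → 58
@58: g [8B, align 2] → 66
@66: format [34B, align 2] → 100
@100: layer [2B, align 2] → 102
size 102, align 2
data bytes 99, size 102 → padding 3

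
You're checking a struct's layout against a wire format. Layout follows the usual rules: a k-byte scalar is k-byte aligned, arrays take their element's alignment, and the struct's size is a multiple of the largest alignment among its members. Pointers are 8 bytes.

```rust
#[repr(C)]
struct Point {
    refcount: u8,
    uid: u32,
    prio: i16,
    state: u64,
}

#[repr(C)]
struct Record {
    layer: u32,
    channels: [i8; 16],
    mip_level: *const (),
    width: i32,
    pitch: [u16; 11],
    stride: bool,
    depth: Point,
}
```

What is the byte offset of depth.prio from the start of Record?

Point: 0..1  refcount  (1B, 1-aligned); 1..4  -- padding (3B); 4..8  uid  (4B, 4-aligned); 8..10  prio  (2B, 2-aligned); 10..16  -- padding (6B); 16..24  state  (8B, 8-aligned); sizeof = 24, alignof = 8
0..4  layer  (4B, 4-aligned)
4..20  channels  (16B, 1-aligned)
20..24  -- padding (4B)
24..32  mip_level  (8B, 8-aligned)
32..36  width  (4B, 4-aligned)
36..58  pitch  (22B, 2-aligned)
58..59  stride  (1B, 1-aligned)
59..64  -- padding (5B)
64..88  depth  (24B, 8-aligned)
within Point: prio at 8
64 + 8 = 72

72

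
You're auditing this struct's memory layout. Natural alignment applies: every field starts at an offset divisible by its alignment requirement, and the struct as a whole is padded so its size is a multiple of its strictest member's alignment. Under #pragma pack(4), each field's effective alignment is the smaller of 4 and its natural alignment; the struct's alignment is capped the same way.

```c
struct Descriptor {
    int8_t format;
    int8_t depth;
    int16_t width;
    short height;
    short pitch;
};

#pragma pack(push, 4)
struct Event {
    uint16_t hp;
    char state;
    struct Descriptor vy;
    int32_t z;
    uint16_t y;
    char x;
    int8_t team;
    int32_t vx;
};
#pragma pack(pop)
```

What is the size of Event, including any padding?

Descriptor: @0: format [1B, align 1] → 1; @1: depth [1B, align 1] → 2; @2: width [2B, align 2] → 4; @4: height [2B, align 2] → 6; @6: pitch [2B, align 2] → 8; size 8, align 2
@0: hp [2B, align 2] → 2
@2: state [1B, align 1] → 3
+1 pad (align 2)
@4: vy [8B, align 2] → 12
@12: z [4B, align 4] → 16
@16: y [2B, align 2] → 18
@18: x [1B, align 1] → 19
@19: team [1B, align 1] → 20
@20: vx [4B, align 4] → 24
size 24, align 4

24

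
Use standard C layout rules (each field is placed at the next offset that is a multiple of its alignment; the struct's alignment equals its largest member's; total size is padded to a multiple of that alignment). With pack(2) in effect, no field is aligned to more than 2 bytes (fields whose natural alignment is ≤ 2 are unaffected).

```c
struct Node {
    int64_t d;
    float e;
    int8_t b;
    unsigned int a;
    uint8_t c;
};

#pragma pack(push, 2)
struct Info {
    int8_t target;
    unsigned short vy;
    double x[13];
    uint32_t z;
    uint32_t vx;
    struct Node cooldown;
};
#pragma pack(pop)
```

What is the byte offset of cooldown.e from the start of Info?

Node: d at 0 (size 8, align 8) → ends 8; e at 8 (size 4, align 4) → ends 12; b at 12 (size 1, align 1) → ends 13; pad 3 to align 4 for a; a at 16 (size 4, align 4) → ends 20; c at 20 (size 1, align 1) → ends 21; tail pad 3 to reach multiple of 8; total 24 bytes, alignment 8
target at 0 (size 1, align 1) → ends 1
pad 1 to align 2 for vy
vy at 2 (size 2, align 2) → ends 4
x at 4 (size 104, align 2) → ends 108
z at 108 (size 4, align 2) → ends 112
vx at 112 (size 4, align 2) → ends 116
cooldown at 116 (size 24, align 2) → ends 140
within Node: e at 8
116 + 8 = 124

124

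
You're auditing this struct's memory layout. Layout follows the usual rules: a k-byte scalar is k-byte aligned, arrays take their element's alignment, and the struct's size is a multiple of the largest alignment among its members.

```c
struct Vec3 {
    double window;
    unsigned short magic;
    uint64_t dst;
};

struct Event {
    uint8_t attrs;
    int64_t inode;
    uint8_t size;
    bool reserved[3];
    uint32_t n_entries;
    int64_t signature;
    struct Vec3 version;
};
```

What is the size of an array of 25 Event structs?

Vec3: @0: window [8B, align 8] → 8; @8: magic [2B, align 2] → 10; +6 pad (align 8); @16: dst [8B, align 8] → 24; size 24, align 8
@0: attrs [1B, align 1] → 1
+7 pad (align 8)
@8: inode [8B, align 8] → 16
@16: size [1B, align 1] → 17
@17: reserved [3B, align 1] → 20
@20: n_entries [4B, align 4] → 24
@24: signature [8B, align 8] → 32
@32: version [24B, align 8] → 56
size 56, align 8
array of 25: 25 × 56 = 1400

1400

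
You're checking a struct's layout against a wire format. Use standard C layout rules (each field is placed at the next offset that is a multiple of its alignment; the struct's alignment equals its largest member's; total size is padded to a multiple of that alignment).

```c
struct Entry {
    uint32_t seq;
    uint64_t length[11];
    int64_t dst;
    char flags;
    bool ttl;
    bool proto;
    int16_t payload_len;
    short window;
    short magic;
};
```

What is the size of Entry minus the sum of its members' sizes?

11

0..4  seq  (4B, 4-aligned)
4..8  -- padding (4B)
8..96  length  (88B, 8-aligned)
96..104  dst  (8B, 8-aligned)
104..105  flags  (1B, 1-aligned)
105..106  ttl  (1B, 1-aligned)
106..107  proto  (1B, 1-aligned)
107..108  -- padding (1B)
108..110  payload_len  (2B, 2-aligned)
110..112  window  (2B, 2-aligned)
112..114  magic  (2B, 2-aligned)
114..120  -- tail padding (6B)
sizeof = 120, alignof = 8
data bytes 109, size 120 → padding 11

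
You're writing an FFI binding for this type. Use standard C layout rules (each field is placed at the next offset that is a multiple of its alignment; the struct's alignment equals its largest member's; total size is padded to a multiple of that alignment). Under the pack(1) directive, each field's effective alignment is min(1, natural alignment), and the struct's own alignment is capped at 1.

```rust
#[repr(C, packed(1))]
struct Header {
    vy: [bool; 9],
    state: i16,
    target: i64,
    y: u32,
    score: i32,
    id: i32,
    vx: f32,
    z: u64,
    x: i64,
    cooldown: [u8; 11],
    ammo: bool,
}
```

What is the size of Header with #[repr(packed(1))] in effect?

@0: vy [9B, align 1] → 9
@9: state [2B, align 1] → 11
@11: target [8B, align 1] → 19
@19: y [4B, align 1] → 23
@23: score [4B, align 1] → 27
@27: id [4B, align 1] → 31
@31: vx [4B, align 1] → 35
@35: z [8B, align 1] → 43
@43: x [8B, align 1] → 51
@51: cooldown [11B, align 1] → 62
@62: ammo [1B, align 1] → 63
size 63, align 1

63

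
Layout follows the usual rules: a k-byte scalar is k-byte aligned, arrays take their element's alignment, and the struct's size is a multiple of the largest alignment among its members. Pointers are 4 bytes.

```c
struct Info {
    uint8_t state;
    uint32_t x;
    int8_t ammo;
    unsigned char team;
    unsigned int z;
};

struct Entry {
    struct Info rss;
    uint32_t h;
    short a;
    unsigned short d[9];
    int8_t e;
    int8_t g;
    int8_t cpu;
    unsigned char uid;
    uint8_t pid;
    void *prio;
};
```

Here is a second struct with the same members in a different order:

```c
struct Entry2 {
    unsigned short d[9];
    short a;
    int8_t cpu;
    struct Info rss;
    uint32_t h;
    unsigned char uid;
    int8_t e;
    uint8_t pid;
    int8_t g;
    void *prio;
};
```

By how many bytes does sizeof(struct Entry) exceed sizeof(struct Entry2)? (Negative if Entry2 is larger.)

Info: 0..1  state  (1B, 1-aligned); 1..4  -- padding (3B); 4..8  x  (4B, 4-aligned); 8..9  ammo  (1B, 1-aligned); 9..10  team  (1B, 1-aligned); 10..12  -- padding (2B); 12..16  z  (4B, 4-aligned); sizeof = 16, alignof = 4
0..16  rss  (16B, 4-aligned)
16..20  h  (4B, 4-aligned)
20..22  a  (2B, 2-aligned)
22..40  d  (18B, 2-aligned)
40..41  e  (1B, 1-aligned)
41..42  g  (1B, 1-aligned)
42..43  cpu  (1B, 1-aligned)
43..44  uid  (1B, 1-aligned)
44..45  pid  (1B, 1-aligned)
45..48  -- padding (3B)
48..52  prio  (4B, 4-aligned)
sizeof = 52, alignof = 4
— Entry2 —
0..18  d  (18B, 2-aligned)
18..20  a  (2B, 2-aligned)
20..21  cpu  (1B, 1-aligned)
21..24  -- padding (3B)
24..40  rss  (16B, 4-aligned)
40..44  h  (4B, 4-aligned)
44..45  uid  (1B, 1-aligned)
45..46  e  (1B, 1-aligned)
46..47  pid  (1B, 1-aligned)
47..48  g  (1B, 1-aligned)
48..52  prio  (4B, 4-aligned)
sizeof = 52, alignof = 4
52 − 52 = 0

0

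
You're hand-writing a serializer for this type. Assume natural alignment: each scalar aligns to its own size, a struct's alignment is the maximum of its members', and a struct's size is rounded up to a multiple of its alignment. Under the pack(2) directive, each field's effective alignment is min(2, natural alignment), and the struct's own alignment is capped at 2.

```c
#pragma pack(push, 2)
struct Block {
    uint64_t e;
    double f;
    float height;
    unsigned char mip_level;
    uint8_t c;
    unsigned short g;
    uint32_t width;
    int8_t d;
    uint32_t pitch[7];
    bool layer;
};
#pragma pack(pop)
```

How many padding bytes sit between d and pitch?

e at 0 (size 8, align 2) → ends 8
f at 8 (size 8, align 2) → ends 16
height at 16 (size 4, align 2) → ends 20
mip_level at 20 (size 1, align 1) → ends 21
c at 21 (size 1, align 1) → ends 22
g at 22 (size 2, align 2) → ends 24
width at 24 (size 4, align 2) → ends 28
d at 28 (size 1, align 1) → ends 29
pad 1 to align 2 for pitch
pitch at 30 (size 28, align 2) → ends 58

1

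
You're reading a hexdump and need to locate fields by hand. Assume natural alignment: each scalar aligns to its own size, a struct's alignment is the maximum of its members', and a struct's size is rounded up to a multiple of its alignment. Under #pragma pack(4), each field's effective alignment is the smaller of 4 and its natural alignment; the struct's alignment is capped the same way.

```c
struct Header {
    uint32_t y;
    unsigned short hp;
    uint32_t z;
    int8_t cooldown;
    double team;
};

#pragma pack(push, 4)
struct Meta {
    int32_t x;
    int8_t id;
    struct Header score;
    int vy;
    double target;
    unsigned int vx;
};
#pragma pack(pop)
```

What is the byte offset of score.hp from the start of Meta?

12

Header: @0: y [4B, align 4] → 4; @4: hp [2B, align 2] → 6; +2 pad (align 4); @8: z [4B, align 4] → 12; @12: cooldown [1B, align 1] → 13; +3 pad (align 8); @16: team [8B, align 8] → 24; size 24, align 8
@0: x [4B, align 4] → 4
@4: id [1B, align 1] → 5
+3 pad (align 4)
@8: score [24B, align 4] → 32
within Header: hp at 4
8 + 4 = 12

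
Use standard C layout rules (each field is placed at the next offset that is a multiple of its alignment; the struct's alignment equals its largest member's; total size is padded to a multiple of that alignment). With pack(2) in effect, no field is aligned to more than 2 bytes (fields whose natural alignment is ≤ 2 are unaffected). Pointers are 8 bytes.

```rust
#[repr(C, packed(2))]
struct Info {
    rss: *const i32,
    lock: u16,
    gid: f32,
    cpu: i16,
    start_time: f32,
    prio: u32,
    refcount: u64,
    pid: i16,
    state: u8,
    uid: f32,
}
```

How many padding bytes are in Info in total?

@0: rss [8B, align 2] → 8
@8: lock [2B, align 2] → 10
@10: gid [4B, align 2] → 14
@14: cpu [2B, align 2] → 16
@16: start_time [4B, align 2] → 20
@20: prio [4B, align 2] → 24
@24: refcount [8B, align 2] → 32
@32: pid [2B, align 2] → 34
@34: state [1B, align 1] → 35
+1 pad (align 2)
@36: uid [4B, align 2] → 40
size 40, align 2
data bytes 39, size 40 → padding 1

1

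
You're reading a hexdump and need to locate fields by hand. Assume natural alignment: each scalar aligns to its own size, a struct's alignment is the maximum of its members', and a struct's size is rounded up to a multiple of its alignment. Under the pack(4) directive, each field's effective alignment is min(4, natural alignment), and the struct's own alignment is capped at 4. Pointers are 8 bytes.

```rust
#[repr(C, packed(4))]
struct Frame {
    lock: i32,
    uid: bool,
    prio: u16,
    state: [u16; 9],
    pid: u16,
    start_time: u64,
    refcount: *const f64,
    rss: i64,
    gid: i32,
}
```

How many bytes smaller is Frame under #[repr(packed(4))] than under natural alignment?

natural layout:
  lock at 0 (size 4, align 4) → ends 4
  uid at 4 (size 1, align 1) → ends 5
  pad 1 to align 2 for prio
  prio at 6 (size 2, align 2) → ends 8
  state at 8 (size 18, align 2) → ends 26
  pid at 26 (size 2, align 2) → ends 28
  pad 4 to align 8 for start_time
  start_time at 32 (size 8, align 8) → ends 40
  refcount at 40 (size 8, align 8) → ends 48
  rss at 48 (size 8, align 8) → ends 56
  gid at 56 (size 4, align 4) → ends 60
  tail pad 4 to reach multiple of 8
  total 64 bytes, alignment 8
packed(4) layout:
  lock at 0 (size 4, align 4) → ends 4
  uid at 4 (size 1, align 1) → ends 5
  pad 1 to align 2 for prio
  prio at 6 (size 2, align 2) → ends 8
  state at 8 (size 18, align 2) → ends 26
  pid at 26 (size 2, align 2) → ends 28
  start_time at 28 (size 8, align 4) → ends 36
  refcount at 36 (size 8, align 4) → ends 44
  rss at 44 (size 8, align 4) → ends 52
  gid at 52 (size 4, align 4) → ends 56
  total 56 bytes, alignment 4
64 − 56 = 8

8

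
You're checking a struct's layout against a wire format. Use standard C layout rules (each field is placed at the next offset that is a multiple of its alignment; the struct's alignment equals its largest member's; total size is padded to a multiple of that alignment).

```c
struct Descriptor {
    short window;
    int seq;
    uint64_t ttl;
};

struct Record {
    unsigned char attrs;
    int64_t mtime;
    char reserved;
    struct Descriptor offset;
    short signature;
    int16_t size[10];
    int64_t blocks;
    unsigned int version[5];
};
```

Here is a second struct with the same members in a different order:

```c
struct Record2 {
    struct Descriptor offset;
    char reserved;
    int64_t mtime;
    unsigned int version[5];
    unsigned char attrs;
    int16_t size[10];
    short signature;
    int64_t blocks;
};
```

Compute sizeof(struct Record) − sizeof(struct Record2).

8

Descriptor: 0..2  window  (2B, 2-aligned); 2..4  -- padding (2B); 4..8  seq  (4B, 4-aligned); 8..16  ttl  (8B, 8-aligned); sizeof = 16, alignof = 8
0..1  attrs  (1B, 1-aligned)
1..8  -- padding (7B)
8..16  mtime  (8B, 8-aligned)
16..17  reserved  (1B, 1-aligned)
17..24  -- padding (7B)
24..40  offset  (16B, 8-aligned)
40..42  signature  (2B, 2-aligned)
42..62  size  (20B, 2-aligned)
62..64  -- padding (2B)
64..72  blocks  (8B, 8-aligned)
72..92  version  (20B, 4-aligned)
92..96  -- tail padding (4B)
sizeof = 96, alignof = 8
— Record2 —
0..16  offset  (16B, 8-aligned)
16..17  reserved  (1B, 1-aligned)
17..24  -- padding (7B)
24..32  mtime  (8B, 8-aligned)
32..52  version  (20B, 4-aligned)
52..53  attrs  (1B, 1-aligned)
53..54  -- padding (1B)
54..74  size  (20B, 2-aligned)
74..76  signature  (2B, 2-aligned)
76..80  -- padding (4B)
80..88  blocks  (8B, 8-aligned)
sizeof = 88, alignof = 8
96 − 88 = 8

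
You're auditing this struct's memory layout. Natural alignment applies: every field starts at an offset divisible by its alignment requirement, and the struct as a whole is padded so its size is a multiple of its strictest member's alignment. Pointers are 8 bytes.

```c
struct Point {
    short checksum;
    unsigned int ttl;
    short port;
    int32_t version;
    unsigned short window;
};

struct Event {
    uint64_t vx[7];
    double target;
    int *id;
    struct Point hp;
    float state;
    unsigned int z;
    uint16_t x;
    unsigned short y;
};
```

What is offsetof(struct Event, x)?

Point: @0: checksum [2B, align 2] → 2; +2 pad (align 4); @4: ttl [4B, align 4] → 8; @8: port [2B, align 2] → 10; +2 pad (align 4); @12: version [4B, align 4] → 16; @16: window [2B, align 2] → 18; +2 tail pad (align 4); size 20, align 4
@0: vx [56B, align 8] → 56
@56: target [8B, align 8] → 64
@64: id [8B, align 8] → 72
@72: hp [20B, align 4] → 92
@92: state [4B, align 4] → 96
@96: z [4B, align 4] → 100
@100: x [2B, align 2] → 102

100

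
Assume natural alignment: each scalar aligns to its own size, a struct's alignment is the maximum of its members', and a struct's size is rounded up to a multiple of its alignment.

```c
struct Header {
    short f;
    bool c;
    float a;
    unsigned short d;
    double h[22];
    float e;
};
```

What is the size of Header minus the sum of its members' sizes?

11

f at 0 (size 2, align 2) → ends 2
c at 2 (size 1, align 1) → ends 3
pad 1 to align 4 for a
a at 4 (size 4, align 4) → ends 8
d at 8 (size 2, align 2) → ends 10
pad 6 to align 8 for h
h at 16 (size 176, align 8) → ends 192
e at 192 (size 4, align 4) → ends 196
tail pad 4 to reach multiple of 8
total 200 bytes, alignment 8
data bytes 189, size 200 → padding 11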